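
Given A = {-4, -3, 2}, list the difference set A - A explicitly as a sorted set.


A - A = {a - a' : a, a' ∈ A}.
Compute a - a' for each ordered pair (a, a'):
a = -4: -4--4=0, -4--3=-1, -4-2=-6
a = -3: -3--4=1, -3--3=0, -3-2=-5
a = 2: 2--4=6, 2--3=5, 2-2=0
Collecting distinct values (and noting 0 appears from a-a):
A - A = {-6, -5, -1, 0, 1, 5, 6}
|A - A| = 7

A - A = {-6, -5, -1, 0, 1, 5, 6}


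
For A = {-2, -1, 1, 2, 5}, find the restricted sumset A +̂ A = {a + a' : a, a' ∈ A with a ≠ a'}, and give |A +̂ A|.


Restricted sumset: A +̂ A = {a + a' : a ∈ A, a' ∈ A, a ≠ a'}.
Equivalently, take A + A and drop any sum 2a that is achievable ONLY as a + a for a ∈ A (i.e. sums representable only with equal summands).
Enumerate pairs (a, a') with a < a' (symmetric, so each unordered pair gives one sum; this covers all a ≠ a'):
  -2 + -1 = -3
  -2 + 1 = -1
  -2 + 2 = 0
  -2 + 5 = 3
  -1 + 1 = 0
  -1 + 2 = 1
  -1 + 5 = 4
  1 + 2 = 3
  1 + 5 = 6
  2 + 5 = 7
Collected distinct sums: {-3, -1, 0, 1, 3, 4, 6, 7}
|A +̂ A| = 8
(Reference bound: |A +̂ A| ≥ 2|A| - 3 for |A| ≥ 2, with |A| = 5 giving ≥ 7.)

|A +̂ A| = 8


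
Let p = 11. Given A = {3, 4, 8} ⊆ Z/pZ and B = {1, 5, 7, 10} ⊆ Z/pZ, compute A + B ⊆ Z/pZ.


Work in Z/11Z: reduce every sum a + b modulo 11.
Enumerate all 12 pairs:
a = 3: 3+1=4, 3+5=8, 3+7=10, 3+10=2
a = 4: 4+1=5, 4+5=9, 4+7=0, 4+10=3
a = 8: 8+1=9, 8+5=2, 8+7=4, 8+10=7
Distinct residues collected: {0, 2, 3, 4, 5, 7, 8, 9, 10}
|A + B| = 9 (out of 11 total residues).

A + B = {0, 2, 3, 4, 5, 7, 8, 9, 10}


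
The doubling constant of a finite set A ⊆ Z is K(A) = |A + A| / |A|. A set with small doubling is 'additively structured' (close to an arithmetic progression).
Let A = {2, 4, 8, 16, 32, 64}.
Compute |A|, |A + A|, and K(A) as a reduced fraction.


|A| = 6.
Compute A + A by enumerating all 36 pairs.
A + A = {4, 6, 8, 10, 12, 16, 18, 20, 24, 32, 34, 36, 40, 48, 64, 66, 68, 72, 80, 96, 128}, so |A + A| = 21.
K = |A + A| / |A| = 21/6 = 7/2 ≈ 3.5000.
Reference: AP of size 6 gives K = 11/6 ≈ 1.8333; a fully generic set of size 6 gives K ≈ 3.5000.

|A| = 6, |A + A| = 21, K = 21/6 = 7/2.


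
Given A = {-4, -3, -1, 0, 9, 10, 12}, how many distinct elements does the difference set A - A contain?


A - A = {a - a' : a, a' ∈ A}; |A| = 7.
Bounds: 2|A|-1 ≤ |A - A| ≤ |A|² - |A| + 1, i.e. 13 ≤ |A - A| ≤ 43.
Note: 0 ∈ A - A always (from a - a). The set is symmetric: if d ∈ A - A then -d ∈ A - A.
Enumerate nonzero differences d = a - a' with a > a' (then include -d):
Positive differences: {1, 2, 3, 4, 9, 10, 11, 12, 13, 14, 15, 16}
Full difference set: {0} ∪ (positive diffs) ∪ (negative diffs).
|A - A| = 1 + 2·12 = 25 (matches direct enumeration: 25).

|A - A| = 25


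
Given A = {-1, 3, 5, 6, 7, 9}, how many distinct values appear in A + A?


A + A = {a + a' : a, a' ∈ A}; |A| = 6.
General bounds: 2|A| - 1 ≤ |A + A| ≤ |A|(|A|+1)/2, i.e. 11 ≤ |A + A| ≤ 21.
Lower bound 2|A|-1 is attained iff A is an arithmetic progression.
Enumerate sums a + a' for a ≤ a' (symmetric, so this suffices):
a = -1: -1+-1=-2, -1+3=2, -1+5=4, -1+6=5, -1+7=6, -1+9=8
a = 3: 3+3=6, 3+5=8, 3+6=9, 3+7=10, 3+9=12
a = 5: 5+5=10, 5+6=11, 5+7=12, 5+9=14
a = 6: 6+6=12, 6+7=13, 6+9=15
a = 7: 7+7=14, 7+9=16
a = 9: 9+9=18
Distinct sums: {-2, 2, 4, 5, 6, 8, 9, 10, 11, 12, 13, 14, 15, 16, 18}
|A + A| = 15

|A + A| = 15


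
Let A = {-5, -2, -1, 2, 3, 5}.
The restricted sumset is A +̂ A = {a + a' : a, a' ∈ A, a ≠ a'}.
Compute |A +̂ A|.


Restricted sumset: A +̂ A = {a + a' : a ∈ A, a' ∈ A, a ≠ a'}.
Equivalently, take A + A and drop any sum 2a that is achievable ONLY as a + a for a ∈ A (i.e. sums representable only with equal summands).
Enumerate pairs (a, a') with a < a' (symmetric, so each unordered pair gives one sum; this covers all a ≠ a'):
  -5 + -2 = -7
  -5 + -1 = -6
  -5 + 2 = -3
  -5 + 3 = -2
  -5 + 5 = 0
  -2 + -1 = -3
  -2 + 2 = 0
  -2 + 3 = 1
  -2 + 5 = 3
  -1 + 2 = 1
  -1 + 3 = 2
  -1 + 5 = 4
  2 + 3 = 5
  2 + 5 = 7
  3 + 5 = 8
Collected distinct sums: {-7, -6, -3, -2, 0, 1, 2, 3, 4, 5, 7, 8}
|A +̂ A| = 12
(Reference bound: |A +̂ A| ≥ 2|A| - 3 for |A| ≥ 2, with |A| = 6 giving ≥ 9.)

|A +̂ A| = 12


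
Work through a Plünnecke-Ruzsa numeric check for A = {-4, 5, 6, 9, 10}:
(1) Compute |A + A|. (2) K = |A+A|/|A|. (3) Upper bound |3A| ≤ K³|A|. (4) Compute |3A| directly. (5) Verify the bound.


|A| = 5.
Step 1: Compute A + A by enumerating all 25 pairs.
A + A = {-8, 1, 2, 5, 6, 10, 11, 12, 14, 15, 16, 18, 19, 20}, so |A + A| = 14.
Step 2: Doubling constant K = |A + A|/|A| = 14/5 = 14/5 ≈ 2.8000.
Step 3: Plünnecke-Ruzsa gives |3A| ≤ K³·|A| = (2.8000)³ · 5 ≈ 109.7600.
Step 4: Compute 3A = A + A + A directly by enumerating all triples (a,b,c) ∈ A³; |3A| = 28.
Step 5: Check 28 ≤ 109.7600? Yes ✓.

K = 14/5, Plünnecke-Ruzsa bound K³|A| ≈ 109.7600, |3A| = 28, inequality holds.


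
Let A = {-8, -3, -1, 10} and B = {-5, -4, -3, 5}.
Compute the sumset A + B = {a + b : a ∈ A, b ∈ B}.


A + B = {a + b : a ∈ A, b ∈ B}.
Enumerate all |A|·|B| = 4·4 = 16 pairs (a, b) and collect distinct sums.
a = -8: -8+-5=-13, -8+-4=-12, -8+-3=-11, -8+5=-3
a = -3: -3+-5=-8, -3+-4=-7, -3+-3=-6, -3+5=2
a = -1: -1+-5=-6, -1+-4=-5, -1+-3=-4, -1+5=4
a = 10: 10+-5=5, 10+-4=6, 10+-3=7, 10+5=15
Collecting distinct sums: A + B = {-13, -12, -11, -8, -7, -6, -5, -4, -3, 2, 4, 5, 6, 7, 15}
|A + B| = 15

A + B = {-13, -12, -11, -8, -7, -6, -5, -4, -3, 2, 4, 5, 6, 7, 15}


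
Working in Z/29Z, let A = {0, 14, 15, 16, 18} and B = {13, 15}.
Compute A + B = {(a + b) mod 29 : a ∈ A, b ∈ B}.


Work in Z/29Z: reduce every sum a + b modulo 29.
Enumerate all 10 pairs:
a = 0: 0+13=13, 0+15=15
a = 14: 14+13=27, 14+15=0
a = 15: 15+13=28, 15+15=1
a = 16: 16+13=0, 16+15=2
a = 18: 18+13=2, 18+15=4
Distinct residues collected: {0, 1, 2, 4, 13, 15, 27, 28}
|A + B| = 8 (out of 29 total residues).

A + B = {0, 1, 2, 4, 13, 15, 27, 28}


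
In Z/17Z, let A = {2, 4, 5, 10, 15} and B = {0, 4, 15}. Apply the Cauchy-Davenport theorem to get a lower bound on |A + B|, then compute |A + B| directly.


Cauchy-Davenport: |A + B| ≥ min(p, |A| + |B| - 1) for A, B nonempty in Z/pZ.
|A| = 5, |B| = 3, p = 17.
CD lower bound = min(17, 5 + 3 - 1) = min(17, 7) = 7.
Compute A + B mod 17 directly:
a = 2: 2+0=2, 2+4=6, 2+15=0
a = 4: 4+0=4, 4+4=8, 4+15=2
a = 5: 5+0=5, 5+4=9, 5+15=3
a = 10: 10+0=10, 10+4=14, 10+15=8
a = 15: 15+0=15, 15+4=2, 15+15=13
A + B = {0, 2, 3, 4, 5, 6, 8, 9, 10, 13, 14, 15}, so |A + B| = 12.
Verify: 12 ≥ 7? Yes ✓.

CD lower bound = 7, actual |A + B| = 12.


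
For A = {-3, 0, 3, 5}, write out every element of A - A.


A - A = {a - a' : a, a' ∈ A}.
Compute a - a' for each ordered pair (a, a'):
a = -3: -3--3=0, -3-0=-3, -3-3=-6, -3-5=-8
a = 0: 0--3=3, 0-0=0, 0-3=-3, 0-5=-5
a = 3: 3--3=6, 3-0=3, 3-3=0, 3-5=-2
a = 5: 5--3=8, 5-0=5, 5-3=2, 5-5=0
Collecting distinct values (and noting 0 appears from a-a):
A - A = {-8, -6, -5, -3, -2, 0, 2, 3, 5, 6, 8}
|A - A| = 11

A - A = {-8, -6, -5, -3, -2, 0, 2, 3, 5, 6, 8}


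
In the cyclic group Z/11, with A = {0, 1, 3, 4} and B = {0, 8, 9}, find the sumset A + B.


Work in Z/11Z: reduce every sum a + b modulo 11.
Enumerate all 12 pairs:
a = 0: 0+0=0, 0+8=8, 0+9=9
a = 1: 1+0=1, 1+8=9, 1+9=10
a = 3: 3+0=3, 3+8=0, 3+9=1
a = 4: 4+0=4, 4+8=1, 4+9=2
Distinct residues collected: {0, 1, 2, 3, 4, 8, 9, 10}
|A + B| = 8 (out of 11 total residues).

A + B = {0, 1, 2, 3, 4, 8, 9, 10}


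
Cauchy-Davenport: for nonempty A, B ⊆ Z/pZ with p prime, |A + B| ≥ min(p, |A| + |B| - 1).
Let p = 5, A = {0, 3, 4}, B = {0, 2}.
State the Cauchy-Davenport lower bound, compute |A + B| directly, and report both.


Cauchy-Davenport: |A + B| ≥ min(p, |A| + |B| - 1) for A, B nonempty in Z/pZ.
|A| = 3, |B| = 2, p = 5.
CD lower bound = min(5, 3 + 2 - 1) = min(5, 4) = 4.
Compute A + B mod 5 directly:
a = 0: 0+0=0, 0+2=2
a = 3: 3+0=3, 3+2=0
a = 4: 4+0=4, 4+2=1
A + B = {0, 1, 2, 3, 4}, so |A + B| = 5.
Verify: 5 ≥ 4? Yes ✓.

CD lower bound = 4, actual |A + B| = 5.


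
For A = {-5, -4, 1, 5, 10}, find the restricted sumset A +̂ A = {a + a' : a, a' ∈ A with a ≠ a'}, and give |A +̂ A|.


Restricted sumset: A +̂ A = {a + a' : a ∈ A, a' ∈ A, a ≠ a'}.
Equivalently, take A + A and drop any sum 2a that is achievable ONLY as a + a for a ∈ A (i.e. sums representable only with equal summands).
Enumerate pairs (a, a') with a < a' (symmetric, so each unordered pair gives one sum; this covers all a ≠ a'):
  -5 + -4 = -9
  -5 + 1 = -4
  -5 + 5 = 0
  -5 + 10 = 5
  -4 + 1 = -3
  -4 + 5 = 1
  -4 + 10 = 6
  1 + 5 = 6
  1 + 10 = 11
  5 + 10 = 15
Collected distinct sums: {-9, -4, -3, 0, 1, 5, 6, 11, 15}
|A +̂ A| = 9
(Reference bound: |A +̂ A| ≥ 2|A| - 3 for |A| ≥ 2, with |A| = 5 giving ≥ 7.)

|A +̂ A| = 9


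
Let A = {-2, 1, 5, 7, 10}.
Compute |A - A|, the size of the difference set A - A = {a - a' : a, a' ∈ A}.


A - A = {a - a' : a, a' ∈ A}; |A| = 5.
Bounds: 2|A|-1 ≤ |A - A| ≤ |A|² - |A| + 1, i.e. 9 ≤ |A - A| ≤ 21.
Note: 0 ∈ A - A always (from a - a). The set is symmetric: if d ∈ A - A then -d ∈ A - A.
Enumerate nonzero differences d = a - a' with a > a' (then include -d):
Positive differences: {2, 3, 4, 5, 6, 7, 9, 12}
Full difference set: {0} ∪ (positive diffs) ∪ (negative diffs).
|A - A| = 1 + 2·8 = 17 (matches direct enumeration: 17).

|A - A| = 17


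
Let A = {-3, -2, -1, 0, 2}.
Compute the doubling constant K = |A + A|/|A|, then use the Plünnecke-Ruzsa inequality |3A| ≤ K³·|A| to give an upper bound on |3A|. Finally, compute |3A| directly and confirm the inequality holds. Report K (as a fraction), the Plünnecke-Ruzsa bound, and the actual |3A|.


|A| = 5.
Step 1: Compute A + A by enumerating all 25 pairs.
A + A = {-6, -5, -4, -3, -2, -1, 0, 1, 2, 4}, so |A + A| = 10.
Step 2: Doubling constant K = |A + A|/|A| = 10/5 = 10/5 ≈ 2.0000.
Step 3: Plünnecke-Ruzsa gives |3A| ≤ K³·|A| = (2.0000)³ · 5 ≈ 40.0000.
Step 4: Compute 3A = A + A + A directly by enumerating all triples (a,b,c) ∈ A³; |3A| = 15.
Step 5: Check 15 ≤ 40.0000? Yes ✓.

K = 10/5, Plünnecke-Ruzsa bound K³|A| ≈ 40.0000, |3A| = 15, inequality holds.


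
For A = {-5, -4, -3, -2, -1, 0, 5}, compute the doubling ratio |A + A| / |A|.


|A| = 7.
Compute A + A by enumerating all 49 pairs.
A + A = {-10, -9, -8, -7, -6, -5, -4, -3, -2, -1, 0, 1, 2, 3, 4, 5, 10}, so |A + A| = 17.
K = |A + A| / |A| = 17/7 (already in lowest terms) ≈ 2.4286.
Reference: AP of size 7 gives K = 13/7 ≈ 1.8571; a fully generic set of size 7 gives K ≈ 4.0000.

|A| = 7, |A + A| = 17, K = 17/7.


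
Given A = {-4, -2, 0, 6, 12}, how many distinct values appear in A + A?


A + A = {a + a' : a, a' ∈ A}; |A| = 5.
General bounds: 2|A| - 1 ≤ |A + A| ≤ |A|(|A|+1)/2, i.e. 9 ≤ |A + A| ≤ 15.
Lower bound 2|A|-1 is attained iff A is an arithmetic progression.
Enumerate sums a + a' for a ≤ a' (symmetric, so this suffices):
a = -4: -4+-4=-8, -4+-2=-6, -4+0=-4, -4+6=2, -4+12=8
a = -2: -2+-2=-4, -2+0=-2, -2+6=4, -2+12=10
a = 0: 0+0=0, 0+6=6, 0+12=12
a = 6: 6+6=12, 6+12=18
a = 12: 12+12=24
Distinct sums: {-8, -6, -4, -2, 0, 2, 4, 6, 8, 10, 12, 18, 24}
|A + A| = 13

|A + A| = 13


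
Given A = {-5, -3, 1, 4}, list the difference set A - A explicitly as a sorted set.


A - A = {a - a' : a, a' ∈ A}.
Compute a - a' for each ordered pair (a, a'):
a = -5: -5--5=0, -5--3=-2, -5-1=-6, -5-4=-9
a = -3: -3--5=2, -3--3=0, -3-1=-4, -3-4=-7
a = 1: 1--5=6, 1--3=4, 1-1=0, 1-4=-3
a = 4: 4--5=9, 4--3=7, 4-1=3, 4-4=0
Collecting distinct values (and noting 0 appears from a-a):
A - A = {-9, -7, -6, -4, -3, -2, 0, 2, 3, 4, 6, 7, 9}
|A - A| = 13

A - A = {-9, -7, -6, -4, -3, -2, 0, 2, 3, 4, 6, 7, 9}


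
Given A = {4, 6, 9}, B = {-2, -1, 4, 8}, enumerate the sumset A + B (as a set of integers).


A + B = {a + b : a ∈ A, b ∈ B}.
Enumerate all |A|·|B| = 3·4 = 12 pairs (a, b) and collect distinct sums.
a = 4: 4+-2=2, 4+-1=3, 4+4=8, 4+8=12
a = 6: 6+-2=4, 6+-1=5, 6+4=10, 6+8=14
a = 9: 9+-2=7, 9+-1=8, 9+4=13, 9+8=17
Collecting distinct sums: A + B = {2, 3, 4, 5, 7, 8, 10, 12, 13, 14, 17}
|A + B| = 11

A + B = {2, 3, 4, 5, 7, 8, 10, 12, 13, 14, 17}


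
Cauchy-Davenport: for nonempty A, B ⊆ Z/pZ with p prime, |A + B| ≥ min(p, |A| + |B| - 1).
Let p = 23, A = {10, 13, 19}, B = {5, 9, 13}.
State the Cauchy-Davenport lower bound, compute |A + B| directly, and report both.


Cauchy-Davenport: |A + B| ≥ min(p, |A| + |B| - 1) for A, B nonempty in Z/pZ.
|A| = 3, |B| = 3, p = 23.
CD lower bound = min(23, 3 + 3 - 1) = min(23, 5) = 5.
Compute A + B mod 23 directly:
a = 10: 10+5=15, 10+9=19, 10+13=0
a = 13: 13+5=18, 13+9=22, 13+13=3
a = 19: 19+5=1, 19+9=5, 19+13=9
A + B = {0, 1, 3, 5, 9, 15, 18, 19, 22}, so |A + B| = 9.
Verify: 9 ≥ 5? Yes ✓.

CD lower bound = 5, actual |A + B| = 9.


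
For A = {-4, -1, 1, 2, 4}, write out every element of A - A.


A - A = {a - a' : a, a' ∈ A}.
Compute a - a' for each ordered pair (a, a'):
a = -4: -4--4=0, -4--1=-3, -4-1=-5, -4-2=-6, -4-4=-8
a = -1: -1--4=3, -1--1=0, -1-1=-2, -1-2=-3, -1-4=-5
a = 1: 1--4=5, 1--1=2, 1-1=0, 1-2=-1, 1-4=-3
a = 2: 2--4=6, 2--1=3, 2-1=1, 2-2=0, 2-4=-2
a = 4: 4--4=8, 4--1=5, 4-1=3, 4-2=2, 4-4=0
Collecting distinct values (and noting 0 appears from a-a):
A - A = {-8, -6, -5, -3, -2, -1, 0, 1, 2, 3, 5, 6, 8}
|A - A| = 13

A - A = {-8, -6, -5, -3, -2, -1, 0, 1, 2, 3, 5, 6, 8}


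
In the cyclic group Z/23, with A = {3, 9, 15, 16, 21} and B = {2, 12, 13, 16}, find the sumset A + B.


Work in Z/23Z: reduce every sum a + b modulo 23.
Enumerate all 20 pairs:
a = 3: 3+2=5, 3+12=15, 3+13=16, 3+16=19
a = 9: 9+2=11, 9+12=21, 9+13=22, 9+16=2
a = 15: 15+2=17, 15+12=4, 15+13=5, 15+16=8
a = 16: 16+2=18, 16+12=5, 16+13=6, 16+16=9
a = 21: 21+2=0, 21+12=10, 21+13=11, 21+16=14
Distinct residues collected: {0, 2, 4, 5, 6, 8, 9, 10, 11, 14, 15, 16, 17, 18, 19, 21, 22}
|A + B| = 17 (out of 23 total residues).

A + B = {0, 2, 4, 5, 6, 8, 9, 10, 11, 14, 15, 16, 17, 18, 19, 21, 22}


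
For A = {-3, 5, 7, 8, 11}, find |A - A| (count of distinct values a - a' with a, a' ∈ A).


A - A = {a - a' : a, a' ∈ A}; |A| = 5.
Bounds: 2|A|-1 ≤ |A - A| ≤ |A|² - |A| + 1, i.e. 9 ≤ |A - A| ≤ 21.
Note: 0 ∈ A - A always (from a - a). The set is symmetric: if d ∈ A - A then -d ∈ A - A.
Enumerate nonzero differences d = a - a' with a > a' (then include -d):
Positive differences: {1, 2, 3, 4, 6, 8, 10, 11, 14}
Full difference set: {0} ∪ (positive diffs) ∪ (negative diffs).
|A - A| = 1 + 2·9 = 19 (matches direct enumeration: 19).

|A - A| = 19


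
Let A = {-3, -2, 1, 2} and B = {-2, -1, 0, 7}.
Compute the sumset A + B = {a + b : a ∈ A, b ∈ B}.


A + B = {a + b : a ∈ A, b ∈ B}.
Enumerate all |A|·|B| = 4·4 = 16 pairs (a, b) and collect distinct sums.
a = -3: -3+-2=-5, -3+-1=-4, -3+0=-3, -3+7=4
a = -2: -2+-2=-4, -2+-1=-3, -2+0=-2, -2+7=5
a = 1: 1+-2=-1, 1+-1=0, 1+0=1, 1+7=8
a = 2: 2+-2=0, 2+-1=1, 2+0=2, 2+7=9
Collecting distinct sums: A + B = {-5, -4, -3, -2, -1, 0, 1, 2, 4, 5, 8, 9}
|A + B| = 12

A + B = {-5, -4, -3, -2, -1, 0, 1, 2, 4, 5, 8, 9}


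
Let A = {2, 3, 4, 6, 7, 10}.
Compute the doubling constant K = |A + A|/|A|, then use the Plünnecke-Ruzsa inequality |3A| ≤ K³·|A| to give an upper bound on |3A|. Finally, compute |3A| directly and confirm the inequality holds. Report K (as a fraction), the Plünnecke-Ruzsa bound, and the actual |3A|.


|A| = 6.
Step 1: Compute A + A by enumerating all 36 pairs.
A + A = {4, 5, 6, 7, 8, 9, 10, 11, 12, 13, 14, 16, 17, 20}, so |A + A| = 14.
Step 2: Doubling constant K = |A + A|/|A| = 14/6 = 14/6 ≈ 2.3333.
Step 3: Plünnecke-Ruzsa gives |3A| ≤ K³·|A| = (2.3333)³ · 6 ≈ 76.2222.
Step 4: Compute 3A = A + A + A directly by enumerating all triples (a,b,c) ∈ A³; |3A| = 22.
Step 5: Check 22 ≤ 76.2222? Yes ✓.

K = 14/6, Plünnecke-Ruzsa bound K³|A| ≈ 76.2222, |3A| = 22, inequality holds.


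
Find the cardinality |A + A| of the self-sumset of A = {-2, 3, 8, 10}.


A + A = {a + a' : a, a' ∈ A}; |A| = 4.
General bounds: 2|A| - 1 ≤ |A + A| ≤ |A|(|A|+1)/2, i.e. 7 ≤ |A + A| ≤ 10.
Lower bound 2|A|-1 is attained iff A is an arithmetic progression.
Enumerate sums a + a' for a ≤ a' (symmetric, so this suffices):
a = -2: -2+-2=-4, -2+3=1, -2+8=6, -2+10=8
a = 3: 3+3=6, 3+8=11, 3+10=13
a = 8: 8+8=16, 8+10=18
a = 10: 10+10=20
Distinct sums: {-4, 1, 6, 8, 11, 13, 16, 18, 20}
|A + A| = 9

|A + A| = 9


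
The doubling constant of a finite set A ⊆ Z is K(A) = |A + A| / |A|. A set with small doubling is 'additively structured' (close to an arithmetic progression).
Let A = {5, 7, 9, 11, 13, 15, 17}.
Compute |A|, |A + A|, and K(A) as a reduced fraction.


|A| = 7.
Compute A + A by enumerating all 49 pairs.
A + A = {10, 12, 14, 16, 18, 20, 22, 24, 26, 28, 30, 32, 34}, so |A + A| = 13.
K = |A + A| / |A| = 13/7 (already in lowest terms) ≈ 1.8571.
Reference: AP of size 7 gives K = 13/7 ≈ 1.8571; a fully generic set of size 7 gives K ≈ 4.0000.

|A| = 7, |A + A| = 13, K = 13/7.


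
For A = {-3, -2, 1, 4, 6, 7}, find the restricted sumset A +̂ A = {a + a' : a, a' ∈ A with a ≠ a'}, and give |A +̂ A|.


Restricted sumset: A +̂ A = {a + a' : a ∈ A, a' ∈ A, a ≠ a'}.
Equivalently, take A + A and drop any sum 2a that is achievable ONLY as a + a for a ∈ A (i.e. sums representable only with equal summands).
Enumerate pairs (a, a') with a < a' (symmetric, so each unordered pair gives one sum; this covers all a ≠ a'):
  -3 + -2 = -5
  -3 + 1 = -2
  -3 + 4 = 1
  -3 + 6 = 3
  -3 + 7 = 4
  -2 + 1 = -1
  -2 + 4 = 2
  -2 + 6 = 4
  -2 + 7 = 5
  1 + 4 = 5
  1 + 6 = 7
  1 + 7 = 8
  4 + 6 = 10
  4 + 7 = 11
  6 + 7 = 13
Collected distinct sums: {-5, -2, -1, 1, 2, 3, 4, 5, 7, 8, 10, 11, 13}
|A +̂ A| = 13
(Reference bound: |A +̂ A| ≥ 2|A| - 3 for |A| ≥ 2, with |A| = 6 giving ≥ 9.)

|A +̂ A| = 13


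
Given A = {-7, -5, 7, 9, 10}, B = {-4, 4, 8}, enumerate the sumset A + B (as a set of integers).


A + B = {a + b : a ∈ A, b ∈ B}.
Enumerate all |A|·|B| = 5·3 = 15 pairs (a, b) and collect distinct sums.
a = -7: -7+-4=-11, -7+4=-3, -7+8=1
a = -5: -5+-4=-9, -5+4=-1, -5+8=3
a = 7: 7+-4=3, 7+4=11, 7+8=15
a = 9: 9+-4=5, 9+4=13, 9+8=17
a = 10: 10+-4=6, 10+4=14, 10+8=18
Collecting distinct sums: A + B = {-11, -9, -3, -1, 1, 3, 5, 6, 11, 13, 14, 15, 17, 18}
|A + B| = 14

A + B = {-11, -9, -3, -1, 1, 3, 5, 6, 11, 13, 14, 15, 17, 18}


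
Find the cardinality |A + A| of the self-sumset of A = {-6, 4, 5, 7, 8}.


A + A = {a + a' : a, a' ∈ A}; |A| = 5.
General bounds: 2|A| - 1 ≤ |A + A| ≤ |A|(|A|+1)/2, i.e. 9 ≤ |A + A| ≤ 15.
Lower bound 2|A|-1 is attained iff A is an arithmetic progression.
Enumerate sums a + a' for a ≤ a' (symmetric, so this suffices):
a = -6: -6+-6=-12, -6+4=-2, -6+5=-1, -6+7=1, -6+8=2
a = 4: 4+4=8, 4+5=9, 4+7=11, 4+8=12
a = 5: 5+5=10, 5+7=12, 5+8=13
a = 7: 7+7=14, 7+8=15
a = 8: 8+8=16
Distinct sums: {-12, -2, -1, 1, 2, 8, 9, 10, 11, 12, 13, 14, 15, 16}
|A + A| = 14

|A + A| = 14


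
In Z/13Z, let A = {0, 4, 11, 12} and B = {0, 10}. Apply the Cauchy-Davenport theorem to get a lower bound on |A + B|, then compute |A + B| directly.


Cauchy-Davenport: |A + B| ≥ min(p, |A| + |B| - 1) for A, B nonempty in Z/pZ.
|A| = 4, |B| = 2, p = 13.
CD lower bound = min(13, 4 + 2 - 1) = min(13, 5) = 5.
Compute A + B mod 13 directly:
a = 0: 0+0=0, 0+10=10
a = 4: 4+0=4, 4+10=1
a = 11: 11+0=11, 11+10=8
a = 12: 12+0=12, 12+10=9
A + B = {0, 1, 4, 8, 9, 10, 11, 12}, so |A + B| = 8.
Verify: 8 ≥ 5? Yes ✓.

CD lower bound = 5, actual |A + B| = 8.


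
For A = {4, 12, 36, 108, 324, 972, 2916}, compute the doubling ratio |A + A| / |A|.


|A| = 7.
Compute A + A by enumerating all 49 pairs.
A + A = {8, 16, 24, 40, 48, 72, 112, 120, 144, 216, 328, 336, 360, 432, 648, 976, 984, 1008, 1080, 1296, 1944, 2920, 2928, 2952, 3024, 3240, 3888, 5832}, so |A + A| = 28.
K = |A + A| / |A| = 28/7 = 4/1 ≈ 4.0000.
Reference: AP of size 7 gives K = 13/7 ≈ 1.8571; a fully generic set of size 7 gives K ≈ 4.0000.

|A| = 7, |A + A| = 28, K = 28/7 = 4/1.


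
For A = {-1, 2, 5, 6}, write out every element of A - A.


A - A = {a - a' : a, a' ∈ A}.
Compute a - a' for each ordered pair (a, a'):
a = -1: -1--1=0, -1-2=-3, -1-5=-6, -1-6=-7
a = 2: 2--1=3, 2-2=0, 2-5=-3, 2-6=-4
a = 5: 5--1=6, 5-2=3, 5-5=0, 5-6=-1
a = 6: 6--1=7, 6-2=4, 6-5=1, 6-6=0
Collecting distinct values (and noting 0 appears from a-a):
A - A = {-7, -6, -4, -3, -1, 0, 1, 3, 4, 6, 7}
|A - A| = 11

A - A = {-7, -6, -4, -3, -1, 0, 1, 3, 4, 6, 7}


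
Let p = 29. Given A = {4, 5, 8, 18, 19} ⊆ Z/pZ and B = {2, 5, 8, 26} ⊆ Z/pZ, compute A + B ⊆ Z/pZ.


Work in Z/29Z: reduce every sum a + b modulo 29.
Enumerate all 20 pairs:
a = 4: 4+2=6, 4+5=9, 4+8=12, 4+26=1
a = 5: 5+2=7, 5+5=10, 5+8=13, 5+26=2
a = 8: 8+2=10, 8+5=13, 8+8=16, 8+26=5
a = 18: 18+2=20, 18+5=23, 18+8=26, 18+26=15
a = 19: 19+2=21, 19+5=24, 19+8=27, 19+26=16
Distinct residues collected: {1, 2, 5, 6, 7, 9, 10, 12, 13, 15, 16, 20, 21, 23, 24, 26, 27}
|A + B| = 17 (out of 29 total residues).

A + B = {1, 2, 5, 6, 7, 9, 10, 12, 13, 15, 16, 20, 21, 23, 24, 26, 27}


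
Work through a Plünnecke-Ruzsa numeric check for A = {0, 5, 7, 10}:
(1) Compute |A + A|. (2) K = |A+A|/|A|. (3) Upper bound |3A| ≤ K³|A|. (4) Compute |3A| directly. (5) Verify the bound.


|A| = 4.
Step 1: Compute A + A by enumerating all 16 pairs.
A + A = {0, 5, 7, 10, 12, 14, 15, 17, 20}, so |A + A| = 9.
Step 2: Doubling constant K = |A + A|/|A| = 9/4 = 9/4 ≈ 2.2500.
Step 3: Plünnecke-Ruzsa gives |3A| ≤ K³·|A| = (2.2500)³ · 4 ≈ 45.5625.
Step 4: Compute 3A = A + A + A directly by enumerating all triples (a,b,c) ∈ A³; |3A| = 16.
Step 5: Check 16 ≤ 45.5625? Yes ✓.

K = 9/4, Plünnecke-Ruzsa bound K³|A| ≈ 45.5625, |3A| = 16, inequality holds.


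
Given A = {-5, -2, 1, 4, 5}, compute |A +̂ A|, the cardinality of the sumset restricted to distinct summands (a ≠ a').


Restricted sumset: A +̂ A = {a + a' : a ∈ A, a' ∈ A, a ≠ a'}.
Equivalently, take A + A and drop any sum 2a that is achievable ONLY as a + a for a ∈ A (i.e. sums representable only with equal summands).
Enumerate pairs (a, a') with a < a' (symmetric, so each unordered pair gives one sum; this covers all a ≠ a'):
  -5 + -2 = -7
  -5 + 1 = -4
  -5 + 4 = -1
  -5 + 5 = 0
  -2 + 1 = -1
  -2 + 4 = 2
  -2 + 5 = 3
  1 + 4 = 5
  1 + 5 = 6
  4 + 5 = 9
Collected distinct sums: {-7, -4, -1, 0, 2, 3, 5, 6, 9}
|A +̂ A| = 9
(Reference bound: |A +̂ A| ≥ 2|A| - 3 for |A| ≥ 2, with |A| = 5 giving ≥ 7.)

|A +̂ A| = 9


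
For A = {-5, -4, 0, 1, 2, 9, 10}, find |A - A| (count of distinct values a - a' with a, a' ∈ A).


A - A = {a - a' : a, a' ∈ A}; |A| = 7.
Bounds: 2|A|-1 ≤ |A - A| ≤ |A|² - |A| + 1, i.e. 13 ≤ |A - A| ≤ 43.
Note: 0 ∈ A - A always (from a - a). The set is symmetric: if d ∈ A - A then -d ∈ A - A.
Enumerate nonzero differences d = a - a' with a > a' (then include -d):
Positive differences: {1, 2, 4, 5, 6, 7, 8, 9, 10, 13, 14, 15}
Full difference set: {0} ∪ (positive diffs) ∪ (negative diffs).
|A - A| = 1 + 2·12 = 25 (matches direct enumeration: 25).

|A - A| = 25


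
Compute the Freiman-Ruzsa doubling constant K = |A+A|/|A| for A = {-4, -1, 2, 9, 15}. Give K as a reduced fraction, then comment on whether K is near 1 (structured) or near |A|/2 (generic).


|A| = 5.
Compute A + A by enumerating all 25 pairs.
A + A = {-8, -5, -2, 1, 4, 5, 8, 11, 14, 17, 18, 24, 30}, so |A + A| = 13.
K = |A + A| / |A| = 13/5 (already in lowest terms) ≈ 2.6000.
Reference: AP of size 5 gives K = 9/5 ≈ 1.8000; a fully generic set of size 5 gives K ≈ 3.0000.

|A| = 5, |A + A| = 13, K = 13/5.


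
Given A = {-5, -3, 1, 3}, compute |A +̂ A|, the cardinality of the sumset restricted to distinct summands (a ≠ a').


Restricted sumset: A +̂ A = {a + a' : a ∈ A, a' ∈ A, a ≠ a'}.
Equivalently, take A + A and drop any sum 2a that is achievable ONLY as a + a for a ∈ A (i.e. sums representable only with equal summands).
Enumerate pairs (a, a') with a < a' (symmetric, so each unordered pair gives one sum; this covers all a ≠ a'):
  -5 + -3 = -8
  -5 + 1 = -4
  -5 + 3 = -2
  -3 + 1 = -2
  -3 + 3 = 0
  1 + 3 = 4
Collected distinct sums: {-8, -4, -2, 0, 4}
|A +̂ A| = 5
(Reference bound: |A +̂ A| ≥ 2|A| - 3 for |A| ≥ 2, with |A| = 4 giving ≥ 5.)

|A +̂ A| = 5


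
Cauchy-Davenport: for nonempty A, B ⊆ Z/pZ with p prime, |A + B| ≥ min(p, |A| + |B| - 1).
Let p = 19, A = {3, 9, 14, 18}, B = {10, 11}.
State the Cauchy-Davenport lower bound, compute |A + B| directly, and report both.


Cauchy-Davenport: |A + B| ≥ min(p, |A| + |B| - 1) for A, B nonempty in Z/pZ.
|A| = 4, |B| = 2, p = 19.
CD lower bound = min(19, 4 + 2 - 1) = min(19, 5) = 5.
Compute A + B mod 19 directly:
a = 3: 3+10=13, 3+11=14
a = 9: 9+10=0, 9+11=1
a = 14: 14+10=5, 14+11=6
a = 18: 18+10=9, 18+11=10
A + B = {0, 1, 5, 6, 9, 10, 13, 14}, so |A + B| = 8.
Verify: 8 ≥ 5? Yes ✓.

CD lower bound = 5, actual |A + B| = 8.


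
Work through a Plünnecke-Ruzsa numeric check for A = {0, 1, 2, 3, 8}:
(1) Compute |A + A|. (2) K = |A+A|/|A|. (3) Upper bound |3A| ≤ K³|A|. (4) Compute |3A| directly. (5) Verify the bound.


|A| = 5.
Step 1: Compute A + A by enumerating all 25 pairs.
A + A = {0, 1, 2, 3, 4, 5, 6, 8, 9, 10, 11, 16}, so |A + A| = 12.
Step 2: Doubling constant K = |A + A|/|A| = 12/5 = 12/5 ≈ 2.4000.
Step 3: Plünnecke-Ruzsa gives |3A| ≤ K³·|A| = (2.4000)³ · 5 ≈ 69.1200.
Step 4: Compute 3A = A + A + A directly by enumerating all triples (a,b,c) ∈ A³; |3A| = 20.
Step 5: Check 20 ≤ 69.1200? Yes ✓.

K = 12/5, Plünnecke-Ruzsa bound K³|A| ≈ 69.1200, |3A| = 20, inequality holds.


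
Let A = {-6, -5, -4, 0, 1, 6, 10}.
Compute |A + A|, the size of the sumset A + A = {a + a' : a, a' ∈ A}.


A + A = {a + a' : a, a' ∈ A}; |A| = 7.
General bounds: 2|A| - 1 ≤ |A + A| ≤ |A|(|A|+1)/2, i.e. 13 ≤ |A + A| ≤ 28.
Lower bound 2|A|-1 is attained iff A is an arithmetic progression.
Enumerate sums a + a' for a ≤ a' (symmetric, so this suffices):
a = -6: -6+-6=-12, -6+-5=-11, -6+-4=-10, -6+0=-6, -6+1=-5, -6+6=0, -6+10=4
a = -5: -5+-5=-10, -5+-4=-9, -5+0=-5, -5+1=-4, -5+6=1, -5+10=5
a = -4: -4+-4=-8, -4+0=-4, -4+1=-3, -4+6=2, -4+10=6
a = 0: 0+0=0, 0+1=1, 0+6=6, 0+10=10
a = 1: 1+1=2, 1+6=7, 1+10=11
a = 6: 6+6=12, 6+10=16
a = 10: 10+10=20
Distinct sums: {-12, -11, -10, -9, -8, -6, -5, -4, -3, 0, 1, 2, 4, 5, 6, 7, 10, 11, 12, 16, 20}
|A + A| = 21

|A + A| = 21


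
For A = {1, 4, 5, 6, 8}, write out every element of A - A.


A - A = {a - a' : a, a' ∈ A}.
Compute a - a' for each ordered pair (a, a'):
a = 1: 1-1=0, 1-4=-3, 1-5=-4, 1-6=-5, 1-8=-7
a = 4: 4-1=3, 4-4=0, 4-5=-1, 4-6=-2, 4-8=-4
a = 5: 5-1=4, 5-4=1, 5-5=0, 5-6=-1, 5-8=-3
a = 6: 6-1=5, 6-4=2, 6-5=1, 6-6=0, 6-8=-2
a = 8: 8-1=7, 8-4=4, 8-5=3, 8-6=2, 8-8=0
Collecting distinct values (and noting 0 appears from a-a):
A - A = {-7, -5, -4, -3, -2, -1, 0, 1, 2, 3, 4, 5, 7}
|A - A| = 13

A - A = {-7, -5, -4, -3, -2, -1, 0, 1, 2, 3, 4, 5, 7}


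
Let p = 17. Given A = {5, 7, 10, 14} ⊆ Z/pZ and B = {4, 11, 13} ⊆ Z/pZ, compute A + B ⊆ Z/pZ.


Work in Z/17Z: reduce every sum a + b modulo 17.
Enumerate all 12 pairs:
a = 5: 5+4=9, 5+11=16, 5+13=1
a = 7: 7+4=11, 7+11=1, 7+13=3
a = 10: 10+4=14, 10+11=4, 10+13=6
a = 14: 14+4=1, 14+11=8, 14+13=10
Distinct residues collected: {1, 3, 4, 6, 8, 9, 10, 11, 14, 16}
|A + B| = 10 (out of 17 total residues).

A + B = {1, 3, 4, 6, 8, 9, 10, 11, 14, 16}


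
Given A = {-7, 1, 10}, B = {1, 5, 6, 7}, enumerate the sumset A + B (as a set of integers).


A + B = {a + b : a ∈ A, b ∈ B}.
Enumerate all |A|·|B| = 3·4 = 12 pairs (a, b) and collect distinct sums.
a = -7: -7+1=-6, -7+5=-2, -7+6=-1, -7+7=0
a = 1: 1+1=2, 1+5=6, 1+6=7, 1+7=8
a = 10: 10+1=11, 10+5=15, 10+6=16, 10+7=17
Collecting distinct sums: A + B = {-6, -2, -1, 0, 2, 6, 7, 8, 11, 15, 16, 17}
|A + B| = 12

A + B = {-6, -2, -1, 0, 2, 6, 7, 8, 11, 15, 16, 17}


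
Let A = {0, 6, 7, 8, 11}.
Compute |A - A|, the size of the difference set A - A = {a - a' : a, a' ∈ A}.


A - A = {a - a' : a, a' ∈ A}; |A| = 5.
Bounds: 2|A|-1 ≤ |A - A| ≤ |A|² - |A| + 1, i.e. 9 ≤ |A - A| ≤ 21.
Note: 0 ∈ A - A always (from a - a). The set is symmetric: if d ∈ A - A then -d ∈ A - A.
Enumerate nonzero differences d = a - a' with a > a' (then include -d):
Positive differences: {1, 2, 3, 4, 5, 6, 7, 8, 11}
Full difference set: {0} ∪ (positive diffs) ∪ (negative diffs).
|A - A| = 1 + 2·9 = 19 (matches direct enumeration: 19).

|A - A| = 19


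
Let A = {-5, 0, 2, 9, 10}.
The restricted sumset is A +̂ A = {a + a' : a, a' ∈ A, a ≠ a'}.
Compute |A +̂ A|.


Restricted sumset: A +̂ A = {a + a' : a ∈ A, a' ∈ A, a ≠ a'}.
Equivalently, take A + A and drop any sum 2a that is achievable ONLY as a + a for a ∈ A (i.e. sums representable only with equal summands).
Enumerate pairs (a, a') with a < a' (symmetric, so each unordered pair gives one sum; this covers all a ≠ a'):
  -5 + 0 = -5
  -5 + 2 = -3
  -5 + 9 = 4
  -5 + 10 = 5
  0 + 2 = 2
  0 + 9 = 9
  0 + 10 = 10
  2 + 9 = 11
  2 + 10 = 12
  9 + 10 = 19
Collected distinct sums: {-5, -3, 2, 4, 5, 9, 10, 11, 12, 19}
|A +̂ A| = 10
(Reference bound: |A +̂ A| ≥ 2|A| - 3 for |A| ≥ 2, with |A| = 5 giving ≥ 7.)

|A +̂ A| = 10


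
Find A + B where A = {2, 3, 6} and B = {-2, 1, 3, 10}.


A + B = {a + b : a ∈ A, b ∈ B}.
Enumerate all |A|·|B| = 3·4 = 12 pairs (a, b) and collect distinct sums.
a = 2: 2+-2=0, 2+1=3, 2+3=5, 2+10=12
a = 3: 3+-2=1, 3+1=4, 3+3=6, 3+10=13
a = 6: 6+-2=4, 6+1=7, 6+3=9, 6+10=16
Collecting distinct sums: A + B = {0, 1, 3, 4, 5, 6, 7, 9, 12, 13, 16}
|A + B| = 11

A + B = {0, 1, 3, 4, 5, 6, 7, 9, 12, 13, 16}


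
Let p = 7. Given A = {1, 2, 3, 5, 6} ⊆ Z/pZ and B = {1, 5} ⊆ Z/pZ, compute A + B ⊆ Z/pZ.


Work in Z/7Z: reduce every sum a + b modulo 7.
Enumerate all 10 pairs:
a = 1: 1+1=2, 1+5=6
a = 2: 2+1=3, 2+5=0
a = 3: 3+1=4, 3+5=1
a = 5: 5+1=6, 5+5=3
a = 6: 6+1=0, 6+5=4
Distinct residues collected: {0, 1, 2, 3, 4, 6}
|A + B| = 6 (out of 7 total residues).

A + B = {0, 1, 2, 3, 4, 6}


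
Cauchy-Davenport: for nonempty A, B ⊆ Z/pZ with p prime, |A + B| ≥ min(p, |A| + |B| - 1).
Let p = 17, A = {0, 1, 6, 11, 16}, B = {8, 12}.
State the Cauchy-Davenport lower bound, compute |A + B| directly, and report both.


Cauchy-Davenport: |A + B| ≥ min(p, |A| + |B| - 1) for A, B nonempty in Z/pZ.
|A| = 5, |B| = 2, p = 17.
CD lower bound = min(17, 5 + 2 - 1) = min(17, 6) = 6.
Compute A + B mod 17 directly:
a = 0: 0+8=8, 0+12=12
a = 1: 1+8=9, 1+12=13
a = 6: 6+8=14, 6+12=1
a = 11: 11+8=2, 11+12=6
a = 16: 16+8=7, 16+12=11
A + B = {1, 2, 6, 7, 8, 9, 11, 12, 13, 14}, so |A + B| = 10.
Verify: 10 ≥ 6? Yes ✓.

CD lower bound = 6, actual |A + B| = 10.


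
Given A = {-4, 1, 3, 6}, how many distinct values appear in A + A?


A + A = {a + a' : a, a' ∈ A}; |A| = 4.
General bounds: 2|A| - 1 ≤ |A + A| ≤ |A|(|A|+1)/2, i.e. 7 ≤ |A + A| ≤ 10.
Lower bound 2|A|-1 is attained iff A is an arithmetic progression.
Enumerate sums a + a' for a ≤ a' (symmetric, so this suffices):
a = -4: -4+-4=-8, -4+1=-3, -4+3=-1, -4+6=2
a = 1: 1+1=2, 1+3=4, 1+6=7
a = 3: 3+3=6, 3+6=9
a = 6: 6+6=12
Distinct sums: {-8, -3, -1, 2, 4, 6, 7, 9, 12}
|A + A| = 9

|A + A| = 9


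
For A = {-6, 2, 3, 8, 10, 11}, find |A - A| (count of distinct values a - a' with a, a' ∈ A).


A - A = {a - a' : a, a' ∈ A}; |A| = 6.
Bounds: 2|A|-1 ≤ |A - A| ≤ |A|² - |A| + 1, i.e. 11 ≤ |A - A| ≤ 31.
Note: 0 ∈ A - A always (from a - a). The set is symmetric: if d ∈ A - A then -d ∈ A - A.
Enumerate nonzero differences d = a - a' with a > a' (then include -d):
Positive differences: {1, 2, 3, 5, 6, 7, 8, 9, 14, 16, 17}
Full difference set: {0} ∪ (positive diffs) ∪ (negative diffs).
|A - A| = 1 + 2·11 = 23 (matches direct enumeration: 23).

|A - A| = 23


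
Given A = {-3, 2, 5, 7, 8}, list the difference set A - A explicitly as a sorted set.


A - A = {a - a' : a, a' ∈ A}.
Compute a - a' for each ordered pair (a, a'):
a = -3: -3--3=0, -3-2=-5, -3-5=-8, -3-7=-10, -3-8=-11
a = 2: 2--3=5, 2-2=0, 2-5=-3, 2-7=-5, 2-8=-6
a = 5: 5--3=8, 5-2=3, 5-5=0, 5-7=-2, 5-8=-3
a = 7: 7--3=10, 7-2=5, 7-5=2, 7-7=0, 7-8=-1
a = 8: 8--3=11, 8-2=6, 8-5=3, 8-7=1, 8-8=0
Collecting distinct values (and noting 0 appears from a-a):
A - A = {-11, -10, -8, -6, -5, -3, -2, -1, 0, 1, 2, 3, 5, 6, 8, 10, 11}
|A - A| = 17

A - A = {-11, -10, -8, -6, -5, -3, -2, -1, 0, 1, 2, 3, 5, 6, 8, 10, 11}


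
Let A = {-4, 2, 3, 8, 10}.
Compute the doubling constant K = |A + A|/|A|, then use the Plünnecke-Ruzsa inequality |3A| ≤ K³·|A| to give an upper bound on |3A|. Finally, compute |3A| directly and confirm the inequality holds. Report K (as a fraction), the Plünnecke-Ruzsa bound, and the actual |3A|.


|A| = 5.
Step 1: Compute A + A by enumerating all 25 pairs.
A + A = {-8, -2, -1, 4, 5, 6, 10, 11, 12, 13, 16, 18, 20}, so |A + A| = 13.
Step 2: Doubling constant K = |A + A|/|A| = 13/5 = 13/5 ≈ 2.6000.
Step 3: Plünnecke-Ruzsa gives |3A| ≤ K³·|A| = (2.6000)³ · 5 ≈ 87.8800.
Step 4: Compute 3A = A + A + A directly by enumerating all triples (a,b,c) ∈ A³; |3A| = 25.
Step 5: Check 25 ≤ 87.8800? Yes ✓.

K = 13/5, Plünnecke-Ruzsa bound K³|A| ≈ 87.8800, |3A| = 25, inequality holds.


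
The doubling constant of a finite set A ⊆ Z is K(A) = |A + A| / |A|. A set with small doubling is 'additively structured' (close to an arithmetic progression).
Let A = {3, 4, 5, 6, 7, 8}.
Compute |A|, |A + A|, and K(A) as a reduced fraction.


|A| = 6.
Compute A + A by enumerating all 36 pairs.
A + A = {6, 7, 8, 9, 10, 11, 12, 13, 14, 15, 16}, so |A + A| = 11.
K = |A + A| / |A| = 11/6 (already in lowest terms) ≈ 1.8333.
Reference: AP of size 6 gives K = 11/6 ≈ 1.8333; a fully generic set of size 6 gives K ≈ 3.5000.

|A| = 6, |A + A| = 11, K = 11/6.


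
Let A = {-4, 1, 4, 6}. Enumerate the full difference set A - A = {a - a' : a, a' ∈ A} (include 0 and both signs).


A - A = {a - a' : a, a' ∈ A}.
Compute a - a' for each ordered pair (a, a'):
a = -4: -4--4=0, -4-1=-5, -4-4=-8, -4-6=-10
a = 1: 1--4=5, 1-1=0, 1-4=-3, 1-6=-5
a = 4: 4--4=8, 4-1=3, 4-4=0, 4-6=-2
a = 6: 6--4=10, 6-1=5, 6-4=2, 6-6=0
Collecting distinct values (and noting 0 appears from a-a):
A - A = {-10, -8, -5, -3, -2, 0, 2, 3, 5, 8, 10}
|A - A| = 11

A - A = {-10, -8, -5, -3, -2, 0, 2, 3, 5, 8, 10}


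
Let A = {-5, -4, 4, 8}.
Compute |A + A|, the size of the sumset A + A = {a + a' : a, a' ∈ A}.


A + A = {a + a' : a, a' ∈ A}; |A| = 4.
General bounds: 2|A| - 1 ≤ |A + A| ≤ |A|(|A|+1)/2, i.e. 7 ≤ |A + A| ≤ 10.
Lower bound 2|A|-1 is attained iff A is an arithmetic progression.
Enumerate sums a + a' for a ≤ a' (symmetric, so this suffices):
a = -5: -5+-5=-10, -5+-4=-9, -5+4=-1, -5+8=3
a = -4: -4+-4=-8, -4+4=0, -4+8=4
a = 4: 4+4=8, 4+8=12
a = 8: 8+8=16
Distinct sums: {-10, -9, -8, -1, 0, 3, 4, 8, 12, 16}
|A + A| = 10

|A + A| = 10


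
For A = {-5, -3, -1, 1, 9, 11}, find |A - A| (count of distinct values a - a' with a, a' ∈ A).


A - A = {a - a' : a, a' ∈ A}; |A| = 6.
Bounds: 2|A|-1 ≤ |A - A| ≤ |A|² - |A| + 1, i.e. 11 ≤ |A - A| ≤ 31.
Note: 0 ∈ A - A always (from a - a). The set is symmetric: if d ∈ A - A then -d ∈ A - A.
Enumerate nonzero differences d = a - a' with a > a' (then include -d):
Positive differences: {2, 4, 6, 8, 10, 12, 14, 16}
Full difference set: {0} ∪ (positive diffs) ∪ (negative diffs).
|A - A| = 1 + 2·8 = 17 (matches direct enumeration: 17).

|A - A| = 17


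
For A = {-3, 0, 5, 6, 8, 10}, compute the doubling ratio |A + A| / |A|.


|A| = 6.
Compute A + A by enumerating all 36 pairs.
A + A = {-6, -3, 0, 2, 3, 5, 6, 7, 8, 10, 11, 12, 13, 14, 15, 16, 18, 20}, so |A + A| = 18.
K = |A + A| / |A| = 18/6 = 3/1 ≈ 3.0000.
Reference: AP of size 6 gives K = 11/6 ≈ 1.8333; a fully generic set of size 6 gives K ≈ 3.5000.

|A| = 6, |A + A| = 18, K = 18/6 = 3/1.


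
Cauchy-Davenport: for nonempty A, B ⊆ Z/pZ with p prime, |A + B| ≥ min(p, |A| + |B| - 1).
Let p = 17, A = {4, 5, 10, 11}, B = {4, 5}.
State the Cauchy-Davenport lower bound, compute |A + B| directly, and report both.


Cauchy-Davenport: |A + B| ≥ min(p, |A| + |B| - 1) for A, B nonempty in Z/pZ.
|A| = 4, |B| = 2, p = 17.
CD lower bound = min(17, 4 + 2 - 1) = min(17, 5) = 5.
Compute A + B mod 17 directly:
a = 4: 4+4=8, 4+5=9
a = 5: 5+4=9, 5+5=10
a = 10: 10+4=14, 10+5=15
a = 11: 11+4=15, 11+5=16
A + B = {8, 9, 10, 14, 15, 16}, so |A + B| = 6.
Verify: 6 ≥ 5? Yes ✓.

CD lower bound = 5, actual |A + B| = 6.


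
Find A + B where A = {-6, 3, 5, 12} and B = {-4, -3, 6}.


A + B = {a + b : a ∈ A, b ∈ B}.
Enumerate all |A|·|B| = 4·3 = 12 pairs (a, b) and collect distinct sums.
a = -6: -6+-4=-10, -6+-3=-9, -6+6=0
a = 3: 3+-4=-1, 3+-3=0, 3+6=9
a = 5: 5+-4=1, 5+-3=2, 5+6=11
a = 12: 12+-4=8, 12+-3=9, 12+6=18
Collecting distinct sums: A + B = {-10, -9, -1, 0, 1, 2, 8, 9, 11, 18}
|A + B| = 10

A + B = {-10, -9, -1, 0, 1, 2, 8, 9, 11, 18}


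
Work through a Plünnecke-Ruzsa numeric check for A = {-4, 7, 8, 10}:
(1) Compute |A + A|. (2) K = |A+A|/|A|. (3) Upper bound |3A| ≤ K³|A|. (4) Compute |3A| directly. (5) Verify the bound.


|A| = 4.
Step 1: Compute A + A by enumerating all 16 pairs.
A + A = {-8, 3, 4, 6, 14, 15, 16, 17, 18, 20}, so |A + A| = 10.
Step 2: Doubling constant K = |A + A|/|A| = 10/4 = 10/4 ≈ 2.5000.
Step 3: Plünnecke-Ruzsa gives |3A| ≤ K³·|A| = (2.5000)³ · 4 ≈ 62.5000.
Step 4: Compute 3A = A + A + A directly by enumerating all triples (a,b,c) ∈ A³; |3A| = 19.
Step 5: Check 19 ≤ 62.5000? Yes ✓.

K = 10/4, Plünnecke-Ruzsa bound K³|A| ≈ 62.5000, |3A| = 19, inequality holds.


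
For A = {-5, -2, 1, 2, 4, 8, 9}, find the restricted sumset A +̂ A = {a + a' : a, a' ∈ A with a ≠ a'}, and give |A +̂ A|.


Restricted sumset: A +̂ A = {a + a' : a ∈ A, a' ∈ A, a ≠ a'}.
Equivalently, take A + A and drop any sum 2a that is achievable ONLY as a + a for a ∈ A (i.e. sums representable only with equal summands).
Enumerate pairs (a, a') with a < a' (symmetric, so each unordered pair gives one sum; this covers all a ≠ a'):
  -5 + -2 = -7
  -5 + 1 = -4
  -5 + 2 = -3
  -5 + 4 = -1
  -5 + 8 = 3
  -5 + 9 = 4
  -2 + 1 = -1
  -2 + 2 = 0
  -2 + 4 = 2
  -2 + 8 = 6
  -2 + 9 = 7
  1 + 2 = 3
  1 + 4 = 5
  1 + 8 = 9
  1 + 9 = 10
  2 + 4 = 6
  2 + 8 = 10
  2 + 9 = 11
  4 + 8 = 12
  4 + 9 = 13
  8 + 9 = 17
Collected distinct sums: {-7, -4, -3, -1, 0, 2, 3, 4, 5, 6, 7, 9, 10, 11, 12, 13, 17}
|A +̂ A| = 17
(Reference bound: |A +̂ A| ≥ 2|A| - 3 for |A| ≥ 2, with |A| = 7 giving ≥ 11.)

|A +̂ A| = 17


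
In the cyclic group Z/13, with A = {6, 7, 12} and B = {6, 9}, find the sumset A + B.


Work in Z/13Z: reduce every sum a + b modulo 13.
Enumerate all 6 pairs:
a = 6: 6+6=12, 6+9=2
a = 7: 7+6=0, 7+9=3
a = 12: 12+6=5, 12+9=8
Distinct residues collected: {0, 2, 3, 5, 8, 12}
|A + B| = 6 (out of 13 total residues).

A + B = {0, 2, 3, 5, 8, 12}


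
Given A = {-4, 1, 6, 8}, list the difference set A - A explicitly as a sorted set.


A - A = {a - a' : a, a' ∈ A}.
Compute a - a' for each ordered pair (a, a'):
a = -4: -4--4=0, -4-1=-5, -4-6=-10, -4-8=-12
a = 1: 1--4=5, 1-1=0, 1-6=-5, 1-8=-7
a = 6: 6--4=10, 6-1=5, 6-6=0, 6-8=-2
a = 8: 8--4=12, 8-1=7, 8-6=2, 8-8=0
Collecting distinct values (and noting 0 appears from a-a):
A - A = {-12, -10, -7, -5, -2, 0, 2, 5, 7, 10, 12}
|A - A| = 11

A - A = {-12, -10, -7, -5, -2, 0, 2, 5, 7, 10, 12}


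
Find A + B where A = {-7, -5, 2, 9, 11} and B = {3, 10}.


A + B = {a + b : a ∈ A, b ∈ B}.
Enumerate all |A|·|B| = 5·2 = 10 pairs (a, b) and collect distinct sums.
a = -7: -7+3=-4, -7+10=3
a = -5: -5+3=-2, -5+10=5
a = 2: 2+3=5, 2+10=12
a = 9: 9+3=12, 9+10=19
a = 11: 11+3=14, 11+10=21
Collecting distinct sums: A + B = {-4, -2, 3, 5, 12, 14, 19, 21}
|A + B| = 8

A + B = {-4, -2, 3, 5, 12, 14, 19, 21}


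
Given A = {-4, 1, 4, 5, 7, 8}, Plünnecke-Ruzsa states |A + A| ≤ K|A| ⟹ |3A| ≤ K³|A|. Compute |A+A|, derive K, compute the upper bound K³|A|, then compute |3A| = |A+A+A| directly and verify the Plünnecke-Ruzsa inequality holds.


|A| = 6.
Step 1: Compute A + A by enumerating all 36 pairs.
A + A = {-8, -3, 0, 1, 2, 3, 4, 5, 6, 8, 9, 10, 11, 12, 13, 14, 15, 16}, so |A + A| = 18.
Step 2: Doubling constant K = |A + A|/|A| = 18/6 = 18/6 ≈ 3.0000.
Step 3: Plünnecke-Ruzsa gives |3A| ≤ K³·|A| = (3.0000)³ · 6 ≈ 162.0000.
Step 4: Compute 3A = A + A + A directly by enumerating all triples (a,b,c) ∈ A³; |3A| = 31.
Step 5: Check 31 ≤ 162.0000? Yes ✓.

K = 18/6, Plünnecke-Ruzsa bound K³|A| ≈ 162.0000, |3A| = 31, inequality holds.
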